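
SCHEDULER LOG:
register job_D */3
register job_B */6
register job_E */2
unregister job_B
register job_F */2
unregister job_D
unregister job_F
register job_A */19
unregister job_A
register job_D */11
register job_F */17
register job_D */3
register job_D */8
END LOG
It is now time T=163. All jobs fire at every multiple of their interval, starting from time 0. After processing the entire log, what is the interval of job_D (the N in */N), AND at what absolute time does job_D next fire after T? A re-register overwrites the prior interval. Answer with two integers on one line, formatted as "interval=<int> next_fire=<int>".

Op 1: register job_D */3 -> active={job_D:*/3}
Op 2: register job_B */6 -> active={job_B:*/6, job_D:*/3}
Op 3: register job_E */2 -> active={job_B:*/6, job_D:*/3, job_E:*/2}
Op 4: unregister job_B -> active={job_D:*/3, job_E:*/2}
Op 5: register job_F */2 -> active={job_D:*/3, job_E:*/2, job_F:*/2}
Op 6: unregister job_D -> active={job_E:*/2, job_F:*/2}
Op 7: unregister job_F -> active={job_E:*/2}
Op 8: register job_A */19 -> active={job_A:*/19, job_E:*/2}
Op 9: unregister job_A -> active={job_E:*/2}
Op 10: register job_D */11 -> active={job_D:*/11, job_E:*/2}
Op 11: register job_F */17 -> active={job_D:*/11, job_E:*/2, job_F:*/17}
Op 12: register job_D */3 -> active={job_D:*/3, job_E:*/2, job_F:*/17}
Op 13: register job_D */8 -> active={job_D:*/8, job_E:*/2, job_F:*/17}
Final interval of job_D = 8
Next fire of job_D after T=163: (163//8+1)*8 = 168

Answer: interval=8 next_fire=168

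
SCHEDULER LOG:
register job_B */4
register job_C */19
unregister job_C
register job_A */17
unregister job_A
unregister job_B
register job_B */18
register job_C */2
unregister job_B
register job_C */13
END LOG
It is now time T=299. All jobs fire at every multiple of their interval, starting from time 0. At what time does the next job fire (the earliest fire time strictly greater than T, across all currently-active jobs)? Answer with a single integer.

Answer: 312

Derivation:
Op 1: register job_B */4 -> active={job_B:*/4}
Op 2: register job_C */19 -> active={job_B:*/4, job_C:*/19}
Op 3: unregister job_C -> active={job_B:*/4}
Op 4: register job_A */17 -> active={job_A:*/17, job_B:*/4}
Op 5: unregister job_A -> active={job_B:*/4}
Op 6: unregister job_B -> active={}
Op 7: register job_B */18 -> active={job_B:*/18}
Op 8: register job_C */2 -> active={job_B:*/18, job_C:*/2}
Op 9: unregister job_B -> active={job_C:*/2}
Op 10: register job_C */13 -> active={job_C:*/13}
  job_C: interval 13, next fire after T=299 is 312
Earliest fire time = 312 (job job_C)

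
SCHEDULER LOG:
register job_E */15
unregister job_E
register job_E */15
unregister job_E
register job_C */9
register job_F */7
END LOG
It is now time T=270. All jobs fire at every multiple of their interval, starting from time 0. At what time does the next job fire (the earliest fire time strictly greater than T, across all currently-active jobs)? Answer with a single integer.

Op 1: register job_E */15 -> active={job_E:*/15}
Op 2: unregister job_E -> active={}
Op 3: register job_E */15 -> active={job_E:*/15}
Op 4: unregister job_E -> active={}
Op 5: register job_C */9 -> active={job_C:*/9}
Op 6: register job_F */7 -> active={job_C:*/9, job_F:*/7}
  job_C: interval 9, next fire after T=270 is 279
  job_F: interval 7, next fire after T=270 is 273
Earliest fire time = 273 (job job_F)

Answer: 273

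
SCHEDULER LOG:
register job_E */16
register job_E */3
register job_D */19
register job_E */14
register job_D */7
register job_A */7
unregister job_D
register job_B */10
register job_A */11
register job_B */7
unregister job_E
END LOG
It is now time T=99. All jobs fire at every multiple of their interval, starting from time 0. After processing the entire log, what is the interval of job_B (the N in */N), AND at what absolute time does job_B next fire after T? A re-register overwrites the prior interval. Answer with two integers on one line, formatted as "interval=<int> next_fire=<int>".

Answer: interval=7 next_fire=105

Derivation:
Op 1: register job_E */16 -> active={job_E:*/16}
Op 2: register job_E */3 -> active={job_E:*/3}
Op 3: register job_D */19 -> active={job_D:*/19, job_E:*/3}
Op 4: register job_E */14 -> active={job_D:*/19, job_E:*/14}
Op 5: register job_D */7 -> active={job_D:*/7, job_E:*/14}
Op 6: register job_A */7 -> active={job_A:*/7, job_D:*/7, job_E:*/14}
Op 7: unregister job_D -> active={job_A:*/7, job_E:*/14}
Op 8: register job_B */10 -> active={job_A:*/7, job_B:*/10, job_E:*/14}
Op 9: register job_A */11 -> active={job_A:*/11, job_B:*/10, job_E:*/14}
Op 10: register job_B */7 -> active={job_A:*/11, job_B:*/7, job_E:*/14}
Op 11: unregister job_E -> active={job_A:*/11, job_B:*/7}
Final interval of job_B = 7
Next fire of job_B after T=99: (99//7+1)*7 = 105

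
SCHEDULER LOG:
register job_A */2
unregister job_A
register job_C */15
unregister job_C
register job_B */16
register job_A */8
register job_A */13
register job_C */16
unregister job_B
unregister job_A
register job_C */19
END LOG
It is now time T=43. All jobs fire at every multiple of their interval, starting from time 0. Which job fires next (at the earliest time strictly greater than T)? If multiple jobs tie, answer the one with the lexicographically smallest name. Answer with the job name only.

Answer: job_C

Derivation:
Op 1: register job_A */2 -> active={job_A:*/2}
Op 2: unregister job_A -> active={}
Op 3: register job_C */15 -> active={job_C:*/15}
Op 4: unregister job_C -> active={}
Op 5: register job_B */16 -> active={job_B:*/16}
Op 6: register job_A */8 -> active={job_A:*/8, job_B:*/16}
Op 7: register job_A */13 -> active={job_A:*/13, job_B:*/16}
Op 8: register job_C */16 -> active={job_A:*/13, job_B:*/16, job_C:*/16}
Op 9: unregister job_B -> active={job_A:*/13, job_C:*/16}
Op 10: unregister job_A -> active={job_C:*/16}
Op 11: register job_C */19 -> active={job_C:*/19}
  job_C: interval 19, next fire after T=43 is 57
Earliest = 57, winner (lex tiebreak) = job_C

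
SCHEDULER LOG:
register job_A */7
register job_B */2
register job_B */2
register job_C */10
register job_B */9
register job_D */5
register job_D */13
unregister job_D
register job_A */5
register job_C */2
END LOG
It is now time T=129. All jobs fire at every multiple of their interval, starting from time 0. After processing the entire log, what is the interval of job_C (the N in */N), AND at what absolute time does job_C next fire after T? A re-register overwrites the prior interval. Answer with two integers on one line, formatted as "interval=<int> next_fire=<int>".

Answer: interval=2 next_fire=130

Derivation:
Op 1: register job_A */7 -> active={job_A:*/7}
Op 2: register job_B */2 -> active={job_A:*/7, job_B:*/2}
Op 3: register job_B */2 -> active={job_A:*/7, job_B:*/2}
Op 4: register job_C */10 -> active={job_A:*/7, job_B:*/2, job_C:*/10}
Op 5: register job_B */9 -> active={job_A:*/7, job_B:*/9, job_C:*/10}
Op 6: register job_D */5 -> active={job_A:*/7, job_B:*/9, job_C:*/10, job_D:*/5}
Op 7: register job_D */13 -> active={job_A:*/7, job_B:*/9, job_C:*/10, job_D:*/13}
Op 8: unregister job_D -> active={job_A:*/7, job_B:*/9, job_C:*/10}
Op 9: register job_A */5 -> active={job_A:*/5, job_B:*/9, job_C:*/10}
Op 10: register job_C */2 -> active={job_A:*/5, job_B:*/9, job_C:*/2}
Final interval of job_C = 2
Next fire of job_C after T=129: (129//2+1)*2 = 130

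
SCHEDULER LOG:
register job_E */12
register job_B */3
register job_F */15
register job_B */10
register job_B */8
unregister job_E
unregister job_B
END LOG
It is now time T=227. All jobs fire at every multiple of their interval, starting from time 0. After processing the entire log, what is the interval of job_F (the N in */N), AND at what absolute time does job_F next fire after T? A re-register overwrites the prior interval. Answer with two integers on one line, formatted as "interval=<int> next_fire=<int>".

Op 1: register job_E */12 -> active={job_E:*/12}
Op 2: register job_B */3 -> active={job_B:*/3, job_E:*/12}
Op 3: register job_F */15 -> active={job_B:*/3, job_E:*/12, job_F:*/15}
Op 4: register job_B */10 -> active={job_B:*/10, job_E:*/12, job_F:*/15}
Op 5: register job_B */8 -> active={job_B:*/8, job_E:*/12, job_F:*/15}
Op 6: unregister job_E -> active={job_B:*/8, job_F:*/15}
Op 7: unregister job_B -> active={job_F:*/15}
Final interval of job_F = 15
Next fire of job_F after T=227: (227//15+1)*15 = 240

Answer: interval=15 next_fire=240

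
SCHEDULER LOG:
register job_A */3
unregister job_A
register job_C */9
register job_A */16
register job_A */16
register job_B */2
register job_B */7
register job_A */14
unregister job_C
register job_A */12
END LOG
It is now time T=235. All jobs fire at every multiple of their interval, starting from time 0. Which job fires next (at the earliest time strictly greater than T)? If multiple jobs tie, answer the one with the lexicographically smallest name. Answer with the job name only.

Answer: job_B

Derivation:
Op 1: register job_A */3 -> active={job_A:*/3}
Op 2: unregister job_A -> active={}
Op 3: register job_C */9 -> active={job_C:*/9}
Op 4: register job_A */16 -> active={job_A:*/16, job_C:*/9}
Op 5: register job_A */16 -> active={job_A:*/16, job_C:*/9}
Op 6: register job_B */2 -> active={job_A:*/16, job_B:*/2, job_C:*/9}
Op 7: register job_B */7 -> active={job_A:*/16, job_B:*/7, job_C:*/9}
Op 8: register job_A */14 -> active={job_A:*/14, job_B:*/7, job_C:*/9}
Op 9: unregister job_C -> active={job_A:*/14, job_B:*/7}
Op 10: register job_A */12 -> active={job_A:*/12, job_B:*/7}
  job_A: interval 12, next fire after T=235 is 240
  job_B: interval 7, next fire after T=235 is 238
Earliest = 238, winner (lex tiebreak) = job_B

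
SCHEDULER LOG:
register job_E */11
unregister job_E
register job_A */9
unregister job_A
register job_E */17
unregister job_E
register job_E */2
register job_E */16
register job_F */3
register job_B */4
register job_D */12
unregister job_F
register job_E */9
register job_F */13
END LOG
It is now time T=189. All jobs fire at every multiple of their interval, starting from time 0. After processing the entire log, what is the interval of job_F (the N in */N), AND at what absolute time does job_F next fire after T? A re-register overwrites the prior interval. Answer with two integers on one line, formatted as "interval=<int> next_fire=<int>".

Op 1: register job_E */11 -> active={job_E:*/11}
Op 2: unregister job_E -> active={}
Op 3: register job_A */9 -> active={job_A:*/9}
Op 4: unregister job_A -> active={}
Op 5: register job_E */17 -> active={job_E:*/17}
Op 6: unregister job_E -> active={}
Op 7: register job_E */2 -> active={job_E:*/2}
Op 8: register job_E */16 -> active={job_E:*/16}
Op 9: register job_F */3 -> active={job_E:*/16, job_F:*/3}
Op 10: register job_B */4 -> active={job_B:*/4, job_E:*/16, job_F:*/3}
Op 11: register job_D */12 -> active={job_B:*/4, job_D:*/12, job_E:*/16, job_F:*/3}
Op 12: unregister job_F -> active={job_B:*/4, job_D:*/12, job_E:*/16}
Op 13: register job_E */9 -> active={job_B:*/4, job_D:*/12, job_E:*/9}
Op 14: register job_F */13 -> active={job_B:*/4, job_D:*/12, job_E:*/9, job_F:*/13}
Final interval of job_F = 13
Next fire of job_F after T=189: (189//13+1)*13 = 195

Answer: interval=13 next_fire=195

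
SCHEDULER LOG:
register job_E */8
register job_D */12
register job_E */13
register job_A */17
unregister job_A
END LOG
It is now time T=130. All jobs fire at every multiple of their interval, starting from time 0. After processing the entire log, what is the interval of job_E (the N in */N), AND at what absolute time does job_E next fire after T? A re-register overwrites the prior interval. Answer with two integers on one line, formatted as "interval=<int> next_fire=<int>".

Answer: interval=13 next_fire=143

Derivation:
Op 1: register job_E */8 -> active={job_E:*/8}
Op 2: register job_D */12 -> active={job_D:*/12, job_E:*/8}
Op 3: register job_E */13 -> active={job_D:*/12, job_E:*/13}
Op 4: register job_A */17 -> active={job_A:*/17, job_D:*/12, job_E:*/13}
Op 5: unregister job_A -> active={job_D:*/12, job_E:*/13}
Final interval of job_E = 13
Next fire of job_E after T=130: (130//13+1)*13 = 143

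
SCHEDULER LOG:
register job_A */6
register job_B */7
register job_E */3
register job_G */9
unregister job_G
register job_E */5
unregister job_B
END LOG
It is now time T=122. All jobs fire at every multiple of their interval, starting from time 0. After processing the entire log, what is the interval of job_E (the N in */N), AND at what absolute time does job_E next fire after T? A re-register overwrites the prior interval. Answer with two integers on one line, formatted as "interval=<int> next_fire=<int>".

Answer: interval=5 next_fire=125

Derivation:
Op 1: register job_A */6 -> active={job_A:*/6}
Op 2: register job_B */7 -> active={job_A:*/6, job_B:*/7}
Op 3: register job_E */3 -> active={job_A:*/6, job_B:*/7, job_E:*/3}
Op 4: register job_G */9 -> active={job_A:*/6, job_B:*/7, job_E:*/3, job_G:*/9}
Op 5: unregister job_G -> active={job_A:*/6, job_B:*/7, job_E:*/3}
Op 6: register job_E */5 -> active={job_A:*/6, job_B:*/7, job_E:*/5}
Op 7: unregister job_B -> active={job_A:*/6, job_E:*/5}
Final interval of job_E = 5
Next fire of job_E after T=122: (122//5+1)*5 = 125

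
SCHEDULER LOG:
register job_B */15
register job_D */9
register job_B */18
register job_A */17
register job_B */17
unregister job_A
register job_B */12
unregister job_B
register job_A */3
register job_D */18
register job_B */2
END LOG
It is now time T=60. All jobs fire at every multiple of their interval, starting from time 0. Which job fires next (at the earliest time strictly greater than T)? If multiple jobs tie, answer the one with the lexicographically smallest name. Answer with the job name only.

Answer: job_B

Derivation:
Op 1: register job_B */15 -> active={job_B:*/15}
Op 2: register job_D */9 -> active={job_B:*/15, job_D:*/9}
Op 3: register job_B */18 -> active={job_B:*/18, job_D:*/9}
Op 4: register job_A */17 -> active={job_A:*/17, job_B:*/18, job_D:*/9}
Op 5: register job_B */17 -> active={job_A:*/17, job_B:*/17, job_D:*/9}
Op 6: unregister job_A -> active={job_B:*/17, job_D:*/9}
Op 7: register job_B */12 -> active={job_B:*/12, job_D:*/9}
Op 8: unregister job_B -> active={job_D:*/9}
Op 9: register job_A */3 -> active={job_A:*/3, job_D:*/9}
Op 10: register job_D */18 -> active={job_A:*/3, job_D:*/18}
Op 11: register job_B */2 -> active={job_A:*/3, job_B:*/2, job_D:*/18}
  job_A: interval 3, next fire after T=60 is 63
  job_B: interval 2, next fire after T=60 is 62
  job_D: interval 18, next fire after T=60 is 72
Earliest = 62, winner (lex tiebreak) = job_B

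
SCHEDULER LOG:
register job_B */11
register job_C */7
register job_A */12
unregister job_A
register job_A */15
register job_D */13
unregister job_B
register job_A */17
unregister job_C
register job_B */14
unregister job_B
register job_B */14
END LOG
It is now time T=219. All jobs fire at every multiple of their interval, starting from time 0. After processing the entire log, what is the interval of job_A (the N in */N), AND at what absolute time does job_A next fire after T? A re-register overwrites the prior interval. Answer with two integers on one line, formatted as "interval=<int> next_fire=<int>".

Answer: interval=17 next_fire=221

Derivation:
Op 1: register job_B */11 -> active={job_B:*/11}
Op 2: register job_C */7 -> active={job_B:*/11, job_C:*/7}
Op 3: register job_A */12 -> active={job_A:*/12, job_B:*/11, job_C:*/7}
Op 4: unregister job_A -> active={job_B:*/11, job_C:*/7}
Op 5: register job_A */15 -> active={job_A:*/15, job_B:*/11, job_C:*/7}
Op 6: register job_D */13 -> active={job_A:*/15, job_B:*/11, job_C:*/7, job_D:*/13}
Op 7: unregister job_B -> active={job_A:*/15, job_C:*/7, job_D:*/13}
Op 8: register job_A */17 -> active={job_A:*/17, job_C:*/7, job_D:*/13}
Op 9: unregister job_C -> active={job_A:*/17, job_D:*/13}
Op 10: register job_B */14 -> active={job_A:*/17, job_B:*/14, job_D:*/13}
Op 11: unregister job_B -> active={job_A:*/17, job_D:*/13}
Op 12: register job_B */14 -> active={job_A:*/17, job_B:*/14, job_D:*/13}
Final interval of job_A = 17
Next fire of job_A after T=219: (219//17+1)*17 = 221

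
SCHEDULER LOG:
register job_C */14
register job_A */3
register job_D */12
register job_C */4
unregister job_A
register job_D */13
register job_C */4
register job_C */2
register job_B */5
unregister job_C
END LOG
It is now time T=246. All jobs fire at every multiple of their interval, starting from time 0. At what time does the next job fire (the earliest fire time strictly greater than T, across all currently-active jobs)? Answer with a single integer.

Op 1: register job_C */14 -> active={job_C:*/14}
Op 2: register job_A */3 -> active={job_A:*/3, job_C:*/14}
Op 3: register job_D */12 -> active={job_A:*/3, job_C:*/14, job_D:*/12}
Op 4: register job_C */4 -> active={job_A:*/3, job_C:*/4, job_D:*/12}
Op 5: unregister job_A -> active={job_C:*/4, job_D:*/12}
Op 6: register job_D */13 -> active={job_C:*/4, job_D:*/13}
Op 7: register job_C */4 -> active={job_C:*/4, job_D:*/13}
Op 8: register job_C */2 -> active={job_C:*/2, job_D:*/13}
Op 9: register job_B */5 -> active={job_B:*/5, job_C:*/2, job_D:*/13}
Op 10: unregister job_C -> active={job_B:*/5, job_D:*/13}
  job_B: interval 5, next fire after T=246 is 250
  job_D: interval 13, next fire after T=246 is 247
Earliest fire time = 247 (job job_D)

Answer: 247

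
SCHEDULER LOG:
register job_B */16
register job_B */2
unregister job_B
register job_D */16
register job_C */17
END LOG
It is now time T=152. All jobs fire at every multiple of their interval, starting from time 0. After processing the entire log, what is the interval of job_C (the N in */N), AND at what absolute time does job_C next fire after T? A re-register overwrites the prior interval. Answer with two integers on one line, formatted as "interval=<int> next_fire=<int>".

Op 1: register job_B */16 -> active={job_B:*/16}
Op 2: register job_B */2 -> active={job_B:*/2}
Op 3: unregister job_B -> active={}
Op 4: register job_D */16 -> active={job_D:*/16}
Op 5: register job_C */17 -> active={job_C:*/17, job_D:*/16}
Final interval of job_C = 17
Next fire of job_C after T=152: (152//17+1)*17 = 153

Answer: interval=17 next_fire=153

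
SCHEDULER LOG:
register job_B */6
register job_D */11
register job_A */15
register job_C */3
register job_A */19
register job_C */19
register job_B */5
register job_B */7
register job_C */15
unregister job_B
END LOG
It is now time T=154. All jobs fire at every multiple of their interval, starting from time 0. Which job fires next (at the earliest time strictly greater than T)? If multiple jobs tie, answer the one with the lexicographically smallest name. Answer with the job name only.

Op 1: register job_B */6 -> active={job_B:*/6}
Op 2: register job_D */11 -> active={job_B:*/6, job_D:*/11}
Op 3: register job_A */15 -> active={job_A:*/15, job_B:*/6, job_D:*/11}
Op 4: register job_C */3 -> active={job_A:*/15, job_B:*/6, job_C:*/3, job_D:*/11}
Op 5: register job_A */19 -> active={job_A:*/19, job_B:*/6, job_C:*/3, job_D:*/11}
Op 6: register job_C */19 -> active={job_A:*/19, job_B:*/6, job_C:*/19, job_D:*/11}
Op 7: register job_B */5 -> active={job_A:*/19, job_B:*/5, job_C:*/19, job_D:*/11}
Op 8: register job_B */7 -> active={job_A:*/19, job_B:*/7, job_C:*/19, job_D:*/11}
Op 9: register job_C */15 -> active={job_A:*/19, job_B:*/7, job_C:*/15, job_D:*/11}
Op 10: unregister job_B -> active={job_A:*/19, job_C:*/15, job_D:*/11}
  job_A: interval 19, next fire after T=154 is 171
  job_C: interval 15, next fire after T=154 is 165
  job_D: interval 11, next fire after T=154 is 165
Earliest = 165, winner (lex tiebreak) = job_C

Answer: job_C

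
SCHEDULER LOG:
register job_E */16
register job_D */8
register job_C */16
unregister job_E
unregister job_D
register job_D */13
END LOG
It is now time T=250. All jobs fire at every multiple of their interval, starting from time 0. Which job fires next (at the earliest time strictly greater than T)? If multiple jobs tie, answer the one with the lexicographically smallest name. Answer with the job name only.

Op 1: register job_E */16 -> active={job_E:*/16}
Op 2: register job_D */8 -> active={job_D:*/8, job_E:*/16}
Op 3: register job_C */16 -> active={job_C:*/16, job_D:*/8, job_E:*/16}
Op 4: unregister job_E -> active={job_C:*/16, job_D:*/8}
Op 5: unregister job_D -> active={job_C:*/16}
Op 6: register job_D */13 -> active={job_C:*/16, job_D:*/13}
  job_C: interval 16, next fire after T=250 is 256
  job_D: interval 13, next fire after T=250 is 260
Earliest = 256, winner (lex tiebreak) = job_C

Answer: job_C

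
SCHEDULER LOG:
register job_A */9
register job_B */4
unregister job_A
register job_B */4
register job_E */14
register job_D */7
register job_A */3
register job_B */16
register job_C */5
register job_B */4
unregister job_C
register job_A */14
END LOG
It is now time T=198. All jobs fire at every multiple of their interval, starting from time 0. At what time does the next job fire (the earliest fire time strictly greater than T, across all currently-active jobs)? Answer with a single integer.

Op 1: register job_A */9 -> active={job_A:*/9}
Op 2: register job_B */4 -> active={job_A:*/9, job_B:*/4}
Op 3: unregister job_A -> active={job_B:*/4}
Op 4: register job_B */4 -> active={job_B:*/4}
Op 5: register job_E */14 -> active={job_B:*/4, job_E:*/14}
Op 6: register job_D */7 -> active={job_B:*/4, job_D:*/7, job_E:*/14}
Op 7: register job_A */3 -> active={job_A:*/3, job_B:*/4, job_D:*/7, job_E:*/14}
Op 8: register job_B */16 -> active={job_A:*/3, job_B:*/16, job_D:*/7, job_E:*/14}
Op 9: register job_C */5 -> active={job_A:*/3, job_B:*/16, job_C:*/5, job_D:*/7, job_E:*/14}
Op 10: register job_B */4 -> active={job_A:*/3, job_B:*/4, job_C:*/5, job_D:*/7, job_E:*/14}
Op 11: unregister job_C -> active={job_A:*/3, job_B:*/4, job_D:*/7, job_E:*/14}
Op 12: register job_A */14 -> active={job_A:*/14, job_B:*/4, job_D:*/7, job_E:*/14}
  job_A: interval 14, next fire after T=198 is 210
  job_B: interval 4, next fire after T=198 is 200
  job_D: interval 7, next fire after T=198 is 203
  job_E: interval 14, next fire after T=198 is 210
Earliest fire time = 200 (job job_B)

Answer: 200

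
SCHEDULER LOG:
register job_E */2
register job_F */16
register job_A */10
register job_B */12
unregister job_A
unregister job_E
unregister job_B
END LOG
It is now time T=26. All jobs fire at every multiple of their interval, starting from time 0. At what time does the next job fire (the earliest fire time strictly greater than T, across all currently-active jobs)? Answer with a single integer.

Op 1: register job_E */2 -> active={job_E:*/2}
Op 2: register job_F */16 -> active={job_E:*/2, job_F:*/16}
Op 3: register job_A */10 -> active={job_A:*/10, job_E:*/2, job_F:*/16}
Op 4: register job_B */12 -> active={job_A:*/10, job_B:*/12, job_E:*/2, job_F:*/16}
Op 5: unregister job_A -> active={job_B:*/12, job_E:*/2, job_F:*/16}
Op 6: unregister job_E -> active={job_B:*/12, job_F:*/16}
Op 7: unregister job_B -> active={job_F:*/16}
  job_F: interval 16, next fire after T=26 is 32
Earliest fire time = 32 (job job_F)

Answer: 32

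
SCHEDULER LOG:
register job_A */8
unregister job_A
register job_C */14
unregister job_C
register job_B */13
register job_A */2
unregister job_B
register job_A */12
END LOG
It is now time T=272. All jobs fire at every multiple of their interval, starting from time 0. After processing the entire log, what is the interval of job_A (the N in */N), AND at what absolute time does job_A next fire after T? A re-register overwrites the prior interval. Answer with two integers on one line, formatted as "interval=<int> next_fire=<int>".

Op 1: register job_A */8 -> active={job_A:*/8}
Op 2: unregister job_A -> active={}
Op 3: register job_C */14 -> active={job_C:*/14}
Op 4: unregister job_C -> active={}
Op 5: register job_B */13 -> active={job_B:*/13}
Op 6: register job_A */2 -> active={job_A:*/2, job_B:*/13}
Op 7: unregister job_B -> active={job_A:*/2}
Op 8: register job_A */12 -> active={job_A:*/12}
Final interval of job_A = 12
Next fire of job_A after T=272: (272//12+1)*12 = 276

Answer: interval=12 next_fire=276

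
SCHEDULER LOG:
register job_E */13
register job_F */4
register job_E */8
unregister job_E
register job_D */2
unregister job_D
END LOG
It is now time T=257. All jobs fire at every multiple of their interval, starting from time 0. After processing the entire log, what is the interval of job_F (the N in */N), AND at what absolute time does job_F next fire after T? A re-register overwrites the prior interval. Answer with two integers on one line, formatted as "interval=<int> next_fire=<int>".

Answer: interval=4 next_fire=260

Derivation:
Op 1: register job_E */13 -> active={job_E:*/13}
Op 2: register job_F */4 -> active={job_E:*/13, job_F:*/4}
Op 3: register job_E */8 -> active={job_E:*/8, job_F:*/4}
Op 4: unregister job_E -> active={job_F:*/4}
Op 5: register job_D */2 -> active={job_D:*/2, job_F:*/4}
Op 6: unregister job_D -> active={job_F:*/4}
Final interval of job_F = 4
Next fire of job_F after T=257: (257//4+1)*4 = 260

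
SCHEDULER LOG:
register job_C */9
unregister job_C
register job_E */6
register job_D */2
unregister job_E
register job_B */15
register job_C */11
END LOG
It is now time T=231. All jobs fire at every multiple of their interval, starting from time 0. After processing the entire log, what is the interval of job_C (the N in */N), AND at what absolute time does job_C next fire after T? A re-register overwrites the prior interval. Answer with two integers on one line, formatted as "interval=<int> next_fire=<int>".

Answer: interval=11 next_fire=242

Derivation:
Op 1: register job_C */9 -> active={job_C:*/9}
Op 2: unregister job_C -> active={}
Op 3: register job_E */6 -> active={job_E:*/6}
Op 4: register job_D */2 -> active={job_D:*/2, job_E:*/6}
Op 5: unregister job_E -> active={job_D:*/2}
Op 6: register job_B */15 -> active={job_B:*/15, job_D:*/2}
Op 7: register job_C */11 -> active={job_B:*/15, job_C:*/11, job_D:*/2}
Final interval of job_C = 11
Next fire of job_C after T=231: (231//11+1)*11 = 242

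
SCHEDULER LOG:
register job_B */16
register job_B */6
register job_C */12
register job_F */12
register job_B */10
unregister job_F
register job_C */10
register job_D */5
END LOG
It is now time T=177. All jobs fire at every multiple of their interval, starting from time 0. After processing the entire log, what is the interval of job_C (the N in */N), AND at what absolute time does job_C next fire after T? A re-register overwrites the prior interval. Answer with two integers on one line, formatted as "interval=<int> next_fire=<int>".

Op 1: register job_B */16 -> active={job_B:*/16}
Op 2: register job_B */6 -> active={job_B:*/6}
Op 3: register job_C */12 -> active={job_B:*/6, job_C:*/12}
Op 4: register job_F */12 -> active={job_B:*/6, job_C:*/12, job_F:*/12}
Op 5: register job_B */10 -> active={job_B:*/10, job_C:*/12, job_F:*/12}
Op 6: unregister job_F -> active={job_B:*/10, job_C:*/12}
Op 7: register job_C */10 -> active={job_B:*/10, job_C:*/10}
Op 8: register job_D */5 -> active={job_B:*/10, job_C:*/10, job_D:*/5}
Final interval of job_C = 10
Next fire of job_C after T=177: (177//10+1)*10 = 180

Answer: interval=10 next_fire=180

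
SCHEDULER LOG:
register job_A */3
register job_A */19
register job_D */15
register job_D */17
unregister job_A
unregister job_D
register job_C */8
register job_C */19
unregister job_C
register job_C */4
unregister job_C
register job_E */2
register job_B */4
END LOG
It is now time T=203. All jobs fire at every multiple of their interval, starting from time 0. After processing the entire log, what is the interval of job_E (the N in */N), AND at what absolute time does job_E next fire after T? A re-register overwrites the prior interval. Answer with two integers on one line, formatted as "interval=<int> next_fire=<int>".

Op 1: register job_A */3 -> active={job_A:*/3}
Op 2: register job_A */19 -> active={job_A:*/19}
Op 3: register job_D */15 -> active={job_A:*/19, job_D:*/15}
Op 4: register job_D */17 -> active={job_A:*/19, job_D:*/17}
Op 5: unregister job_A -> active={job_D:*/17}
Op 6: unregister job_D -> active={}
Op 7: register job_C */8 -> active={job_C:*/8}
Op 8: register job_C */19 -> active={job_C:*/19}
Op 9: unregister job_C -> active={}
Op 10: register job_C */4 -> active={job_C:*/4}
Op 11: unregister job_C -> active={}
Op 12: register job_E */2 -> active={job_E:*/2}
Op 13: register job_B */4 -> active={job_B:*/4, job_E:*/2}
Final interval of job_E = 2
Next fire of job_E after T=203: (203//2+1)*2 = 204

Answer: interval=2 next_fire=204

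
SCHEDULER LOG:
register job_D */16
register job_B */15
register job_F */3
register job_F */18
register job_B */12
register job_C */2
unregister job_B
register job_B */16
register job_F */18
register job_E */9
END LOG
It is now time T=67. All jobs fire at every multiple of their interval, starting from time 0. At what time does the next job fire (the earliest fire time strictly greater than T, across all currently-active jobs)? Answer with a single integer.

Op 1: register job_D */16 -> active={job_D:*/16}
Op 2: register job_B */15 -> active={job_B:*/15, job_D:*/16}
Op 3: register job_F */3 -> active={job_B:*/15, job_D:*/16, job_F:*/3}
Op 4: register job_F */18 -> active={job_B:*/15, job_D:*/16, job_F:*/18}
Op 5: register job_B */12 -> active={job_B:*/12, job_D:*/16, job_F:*/18}
Op 6: register job_C */2 -> active={job_B:*/12, job_C:*/2, job_D:*/16, job_F:*/18}
Op 7: unregister job_B -> active={job_C:*/2, job_D:*/16, job_F:*/18}
Op 8: register job_B */16 -> active={job_B:*/16, job_C:*/2, job_D:*/16, job_F:*/18}
Op 9: register job_F */18 -> active={job_B:*/16, job_C:*/2, job_D:*/16, job_F:*/18}
Op 10: register job_E */9 -> active={job_B:*/16, job_C:*/2, job_D:*/16, job_E:*/9, job_F:*/18}
  job_B: interval 16, next fire after T=67 is 80
  job_C: interval 2, next fire after T=67 is 68
  job_D: interval 16, next fire after T=67 is 80
  job_E: interval 9, next fire after T=67 is 72
  job_F: interval 18, next fire after T=67 is 72
Earliest fire time = 68 (job job_C)

Answer: 68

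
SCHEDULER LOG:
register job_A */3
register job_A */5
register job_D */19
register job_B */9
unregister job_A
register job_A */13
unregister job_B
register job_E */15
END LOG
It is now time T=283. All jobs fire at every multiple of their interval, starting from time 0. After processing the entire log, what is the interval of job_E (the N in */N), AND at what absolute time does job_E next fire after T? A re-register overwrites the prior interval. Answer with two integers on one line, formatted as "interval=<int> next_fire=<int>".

Answer: interval=15 next_fire=285

Derivation:
Op 1: register job_A */3 -> active={job_A:*/3}
Op 2: register job_A */5 -> active={job_A:*/5}
Op 3: register job_D */19 -> active={job_A:*/5, job_D:*/19}
Op 4: register job_B */9 -> active={job_A:*/5, job_B:*/9, job_D:*/19}
Op 5: unregister job_A -> active={job_B:*/9, job_D:*/19}
Op 6: register job_A */13 -> active={job_A:*/13, job_B:*/9, job_D:*/19}
Op 7: unregister job_B -> active={job_A:*/13, job_D:*/19}
Op 8: register job_E */15 -> active={job_A:*/13, job_D:*/19, job_E:*/15}
Final interval of job_E = 15
Next fire of job_E after T=283: (283//15+1)*15 = 285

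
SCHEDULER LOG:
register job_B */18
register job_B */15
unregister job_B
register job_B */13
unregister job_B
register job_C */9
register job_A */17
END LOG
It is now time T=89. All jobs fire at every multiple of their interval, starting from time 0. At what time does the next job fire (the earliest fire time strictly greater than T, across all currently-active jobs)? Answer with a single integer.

Answer: 90

Derivation:
Op 1: register job_B */18 -> active={job_B:*/18}
Op 2: register job_B */15 -> active={job_B:*/15}
Op 3: unregister job_B -> active={}
Op 4: register job_B */13 -> active={job_B:*/13}
Op 5: unregister job_B -> active={}
Op 6: register job_C */9 -> active={job_C:*/9}
Op 7: register job_A */17 -> active={job_A:*/17, job_C:*/9}
  job_A: interval 17, next fire after T=89 is 102
  job_C: interval 9, next fire after T=89 is 90
Earliest fire time = 90 (job job_C)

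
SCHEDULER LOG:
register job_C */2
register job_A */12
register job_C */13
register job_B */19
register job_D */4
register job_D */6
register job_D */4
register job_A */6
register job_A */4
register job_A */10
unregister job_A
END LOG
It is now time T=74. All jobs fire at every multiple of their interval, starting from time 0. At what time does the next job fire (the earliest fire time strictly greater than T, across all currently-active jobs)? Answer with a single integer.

Answer: 76

Derivation:
Op 1: register job_C */2 -> active={job_C:*/2}
Op 2: register job_A */12 -> active={job_A:*/12, job_C:*/2}
Op 3: register job_C */13 -> active={job_A:*/12, job_C:*/13}
Op 4: register job_B */19 -> active={job_A:*/12, job_B:*/19, job_C:*/13}
Op 5: register job_D */4 -> active={job_A:*/12, job_B:*/19, job_C:*/13, job_D:*/4}
Op 6: register job_D */6 -> active={job_A:*/12, job_B:*/19, job_C:*/13, job_D:*/6}
Op 7: register job_D */4 -> active={job_A:*/12, job_B:*/19, job_C:*/13, job_D:*/4}
Op 8: register job_A */6 -> active={job_A:*/6, job_B:*/19, job_C:*/13, job_D:*/4}
Op 9: register job_A */4 -> active={job_A:*/4, job_B:*/19, job_C:*/13, job_D:*/4}
Op 10: register job_A */10 -> active={job_A:*/10, job_B:*/19, job_C:*/13, job_D:*/4}
Op 11: unregister job_A -> active={job_B:*/19, job_C:*/13, job_D:*/4}
  job_B: interval 19, next fire after T=74 is 76
  job_C: interval 13, next fire after T=74 is 78
  job_D: interval 4, next fire after T=74 is 76
Earliest fire time = 76 (job job_B)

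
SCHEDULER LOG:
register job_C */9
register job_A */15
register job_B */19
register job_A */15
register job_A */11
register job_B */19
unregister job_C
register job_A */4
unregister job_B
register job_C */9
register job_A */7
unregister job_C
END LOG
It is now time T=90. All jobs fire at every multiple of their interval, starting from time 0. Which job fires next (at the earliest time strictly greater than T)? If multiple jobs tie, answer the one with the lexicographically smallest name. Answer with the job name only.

Answer: job_A

Derivation:
Op 1: register job_C */9 -> active={job_C:*/9}
Op 2: register job_A */15 -> active={job_A:*/15, job_C:*/9}
Op 3: register job_B */19 -> active={job_A:*/15, job_B:*/19, job_C:*/9}
Op 4: register job_A */15 -> active={job_A:*/15, job_B:*/19, job_C:*/9}
Op 5: register job_A */11 -> active={job_A:*/11, job_B:*/19, job_C:*/9}
Op 6: register job_B */19 -> active={job_A:*/11, job_B:*/19, job_C:*/9}
Op 7: unregister job_C -> active={job_A:*/11, job_B:*/19}
Op 8: register job_A */4 -> active={job_A:*/4, job_B:*/19}
Op 9: unregister job_B -> active={job_A:*/4}
Op 10: register job_C */9 -> active={job_A:*/4, job_C:*/9}
Op 11: register job_A */7 -> active={job_A:*/7, job_C:*/9}
Op 12: unregister job_C -> active={job_A:*/7}
  job_A: interval 7, next fire after T=90 is 91
Earliest = 91, winner (lex tiebreak) = job_A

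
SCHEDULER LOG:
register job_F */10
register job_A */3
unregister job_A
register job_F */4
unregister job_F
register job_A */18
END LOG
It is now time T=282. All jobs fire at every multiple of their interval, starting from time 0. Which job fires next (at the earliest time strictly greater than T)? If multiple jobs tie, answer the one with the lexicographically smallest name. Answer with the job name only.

Op 1: register job_F */10 -> active={job_F:*/10}
Op 2: register job_A */3 -> active={job_A:*/3, job_F:*/10}
Op 3: unregister job_A -> active={job_F:*/10}
Op 4: register job_F */4 -> active={job_F:*/4}
Op 5: unregister job_F -> active={}
Op 6: register job_A */18 -> active={job_A:*/18}
  job_A: interval 18, next fire after T=282 is 288
Earliest = 288, winner (lex tiebreak) = job_A

Answer: job_A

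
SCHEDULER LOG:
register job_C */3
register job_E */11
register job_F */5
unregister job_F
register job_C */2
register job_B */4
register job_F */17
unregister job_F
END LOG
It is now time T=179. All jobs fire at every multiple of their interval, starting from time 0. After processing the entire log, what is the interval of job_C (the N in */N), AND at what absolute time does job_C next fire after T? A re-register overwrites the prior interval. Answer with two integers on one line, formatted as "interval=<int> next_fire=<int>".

Answer: interval=2 next_fire=180

Derivation:
Op 1: register job_C */3 -> active={job_C:*/3}
Op 2: register job_E */11 -> active={job_C:*/3, job_E:*/11}
Op 3: register job_F */5 -> active={job_C:*/3, job_E:*/11, job_F:*/5}
Op 4: unregister job_F -> active={job_C:*/3, job_E:*/11}
Op 5: register job_C */2 -> active={job_C:*/2, job_E:*/11}
Op 6: register job_B */4 -> active={job_B:*/4, job_C:*/2, job_E:*/11}
Op 7: register job_F */17 -> active={job_B:*/4, job_C:*/2, job_E:*/11, job_F:*/17}
Op 8: unregister job_F -> active={job_B:*/4, job_C:*/2, job_E:*/11}
Final interval of job_C = 2
Next fire of job_C after T=179: (179//2+1)*2 = 180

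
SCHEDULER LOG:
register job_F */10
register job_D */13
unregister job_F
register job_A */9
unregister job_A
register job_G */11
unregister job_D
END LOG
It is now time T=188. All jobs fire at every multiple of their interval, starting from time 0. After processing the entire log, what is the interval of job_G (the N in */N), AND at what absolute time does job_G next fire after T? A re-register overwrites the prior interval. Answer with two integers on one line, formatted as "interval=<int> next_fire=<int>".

Answer: interval=11 next_fire=198

Derivation:
Op 1: register job_F */10 -> active={job_F:*/10}
Op 2: register job_D */13 -> active={job_D:*/13, job_F:*/10}
Op 3: unregister job_F -> active={job_D:*/13}
Op 4: register job_A */9 -> active={job_A:*/9, job_D:*/13}
Op 5: unregister job_A -> active={job_D:*/13}
Op 6: register job_G */11 -> active={job_D:*/13, job_G:*/11}
Op 7: unregister job_D -> active={job_G:*/11}
Final interval of job_G = 11
Next fire of job_G after T=188: (188//11+1)*11 = 198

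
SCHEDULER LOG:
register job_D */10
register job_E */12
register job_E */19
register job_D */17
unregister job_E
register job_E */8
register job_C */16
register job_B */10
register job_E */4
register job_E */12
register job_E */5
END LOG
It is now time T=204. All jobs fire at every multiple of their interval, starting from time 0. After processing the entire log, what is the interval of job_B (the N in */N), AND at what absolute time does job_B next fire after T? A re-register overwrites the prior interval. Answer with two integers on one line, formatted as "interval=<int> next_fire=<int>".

Op 1: register job_D */10 -> active={job_D:*/10}
Op 2: register job_E */12 -> active={job_D:*/10, job_E:*/12}
Op 3: register job_E */19 -> active={job_D:*/10, job_E:*/19}
Op 4: register job_D */17 -> active={job_D:*/17, job_E:*/19}
Op 5: unregister job_E -> active={job_D:*/17}
Op 6: register job_E */8 -> active={job_D:*/17, job_E:*/8}
Op 7: register job_C */16 -> active={job_C:*/16, job_D:*/17, job_E:*/8}
Op 8: register job_B */10 -> active={job_B:*/10, job_C:*/16, job_D:*/17, job_E:*/8}
Op 9: register job_E */4 -> active={job_B:*/10, job_C:*/16, job_D:*/17, job_E:*/4}
Op 10: register job_E */12 -> active={job_B:*/10, job_C:*/16, job_D:*/17, job_E:*/12}
Op 11: register job_E */5 -> active={job_B:*/10, job_C:*/16, job_D:*/17, job_E:*/5}
Final interval of job_B = 10
Next fire of job_B after T=204: (204//10+1)*10 = 210

Answer: interval=10 next_fire=210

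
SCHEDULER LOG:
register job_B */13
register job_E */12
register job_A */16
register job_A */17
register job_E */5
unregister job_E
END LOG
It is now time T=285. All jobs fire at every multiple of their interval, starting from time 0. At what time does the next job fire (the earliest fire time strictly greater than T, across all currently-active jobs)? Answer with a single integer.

Answer: 286

Derivation:
Op 1: register job_B */13 -> active={job_B:*/13}
Op 2: register job_E */12 -> active={job_B:*/13, job_E:*/12}
Op 3: register job_A */16 -> active={job_A:*/16, job_B:*/13, job_E:*/12}
Op 4: register job_A */17 -> active={job_A:*/17, job_B:*/13, job_E:*/12}
Op 5: register job_E */5 -> active={job_A:*/17, job_B:*/13, job_E:*/5}
Op 6: unregister job_E -> active={job_A:*/17, job_B:*/13}
  job_A: interval 17, next fire after T=285 is 289
  job_B: interval 13, next fire after T=285 is 286
Earliest fire time = 286 (job job_B)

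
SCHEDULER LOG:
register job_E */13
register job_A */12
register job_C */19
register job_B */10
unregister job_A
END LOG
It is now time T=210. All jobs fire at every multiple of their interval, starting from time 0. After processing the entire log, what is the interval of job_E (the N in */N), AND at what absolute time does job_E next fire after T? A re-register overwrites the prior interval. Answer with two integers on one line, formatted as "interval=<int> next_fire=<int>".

Op 1: register job_E */13 -> active={job_E:*/13}
Op 2: register job_A */12 -> active={job_A:*/12, job_E:*/13}
Op 3: register job_C */19 -> active={job_A:*/12, job_C:*/19, job_E:*/13}
Op 4: register job_B */10 -> active={job_A:*/12, job_B:*/10, job_C:*/19, job_E:*/13}
Op 5: unregister job_A -> active={job_B:*/10, job_C:*/19, job_E:*/13}
Final interval of job_E = 13
Next fire of job_E after T=210: (210//13+1)*13 = 221

Answer: interval=13 next_fire=221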